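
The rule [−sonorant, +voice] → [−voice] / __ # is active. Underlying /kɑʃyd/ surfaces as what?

[kɑʃyt]

Only the final segment /d/ is both word-final and matches the structural description. It is a voiced alveolar stop, so [−sonorant, +voice] holds; changing it to [−voice] with all other features held fixed yields /t/ (voiceless alveolar stop). No other segment meets both the structural description and the environment, so the output is [kɑʃyt].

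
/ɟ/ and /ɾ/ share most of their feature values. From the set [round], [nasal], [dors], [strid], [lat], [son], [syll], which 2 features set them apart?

[sonorant], [dorsal]

/ɟ/ is the voiced palatal stop and /ɾ/ is the alveolar tap. Both are [−round], [−nasal], [−strident], [−lateral], [−syllabic]. /ɟ/ is [−sonorant] while /ɾ/ is [+sonorant]; /ɟ/ is [+dorsal] while /ɾ/ is [−dorsal], so the distinguishing features are [sonorant], [dorsal].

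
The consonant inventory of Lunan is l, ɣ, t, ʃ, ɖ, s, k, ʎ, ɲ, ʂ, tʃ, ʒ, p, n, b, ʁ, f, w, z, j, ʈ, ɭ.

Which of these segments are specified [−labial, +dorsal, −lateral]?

ɣ, k, ɲ, ʁ, j

Among the inventory, the [−labial] segments are /l, ɣ, t, ʃ, ɖ, s, k, ʎ, ɲ, ʂ, tʃ, ʒ, n, ʁ, z, j, ʈ, ɭ/.
Among these, [+dorsal] gives /ɣ, k, ʎ, ɲ, ʁ, j/.
Within that set, [−lateral] leaves /ɣ, k, ɲ, ʁ, j/.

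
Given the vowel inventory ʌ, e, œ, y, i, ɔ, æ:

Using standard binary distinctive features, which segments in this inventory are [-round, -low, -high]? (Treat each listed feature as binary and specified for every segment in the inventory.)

Among the inventory, the [-round] segments are /ʌ, e, i, æ/.
Of those, [-low] gives /ʌ, e, i/.
Intersecting with [-high] leaves /ʌ, e/.

ʌ, e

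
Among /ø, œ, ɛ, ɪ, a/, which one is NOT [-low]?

a

/ɪ, œ, ɛ, ø/ are all [-low]; /a/ (low unrounded vowel) is [+low].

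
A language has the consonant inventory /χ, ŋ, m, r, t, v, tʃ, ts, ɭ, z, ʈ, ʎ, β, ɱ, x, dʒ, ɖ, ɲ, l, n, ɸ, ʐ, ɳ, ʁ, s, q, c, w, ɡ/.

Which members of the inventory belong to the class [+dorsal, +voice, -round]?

The [+dorsal] segments are /χ, ŋ, ʎ, x, ɲ, ʁ, q, c, w, ɡ/.
Of those, [+voice] gives /ŋ, ʎ, ɲ, ʁ, w, ɡ/.
Among these, [-round] leaves /ŋ, ʎ, ɲ, ʁ, ɡ/.

ŋ, ʎ, ɲ, ʁ, ɡ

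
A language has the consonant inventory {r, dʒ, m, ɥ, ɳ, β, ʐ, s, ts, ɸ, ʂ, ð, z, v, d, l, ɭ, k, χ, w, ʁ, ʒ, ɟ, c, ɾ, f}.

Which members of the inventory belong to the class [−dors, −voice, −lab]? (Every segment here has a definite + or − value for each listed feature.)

Checking each segment against [−dorsal], [−voice], [−labial]: /s/ (voiceless alveolar fricative), /ts/ (voiceless alveolar affricate), /ʂ/ (voiceless retroflex fricative) satisfy every feature; every other segment in the inventory fails at least one.

s, ts, ʂ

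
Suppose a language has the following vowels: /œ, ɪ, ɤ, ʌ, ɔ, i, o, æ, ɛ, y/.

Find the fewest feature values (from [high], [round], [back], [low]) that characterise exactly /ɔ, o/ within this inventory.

The class [+back], [+round] has exactly /ɔ, o/ as its extension in this inventory. No smaller conjunction from the listed features achieves this: [+round] alone would also admit /œ, y/; [+back] alone would also admit /ɤ, ʌ/; and checking the remaining single features turns up none with this extension.

[+back, +round]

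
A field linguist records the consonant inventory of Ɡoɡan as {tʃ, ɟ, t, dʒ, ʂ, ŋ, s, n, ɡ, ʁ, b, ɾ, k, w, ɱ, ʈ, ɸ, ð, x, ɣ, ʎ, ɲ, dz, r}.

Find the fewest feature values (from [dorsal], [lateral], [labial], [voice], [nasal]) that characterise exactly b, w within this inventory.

/b, w/ are all [+voice], [-nasal], [+labial], and no other segment in the inventory matches all three values. Dropping any one of them over-generates: [-nasal, +labial] alone would also admit /ɸ/; [+voice, +labial] alone would also admit /ɱ/; [+voice, -nasal] alone would also admit /ɟ, dʒ, ɡ, ʁ, …/. No other combination of two listed features picks out exactly this set either, so fewer than three features will not do.

[+voice, -nasal, +labial]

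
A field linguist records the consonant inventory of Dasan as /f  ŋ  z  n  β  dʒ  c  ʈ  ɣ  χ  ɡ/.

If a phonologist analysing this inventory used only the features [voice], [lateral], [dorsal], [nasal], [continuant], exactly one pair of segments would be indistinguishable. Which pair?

β, z

On the given features, /β/ and /z/ have an identical profile: [+voice], [−lateral], [−dorsal], [−nasal], [+continuant]. No other two segments in the inventory coincide on all 5 features. (They do differ in [strident], [labial] and [coronal], which are not among the given features.)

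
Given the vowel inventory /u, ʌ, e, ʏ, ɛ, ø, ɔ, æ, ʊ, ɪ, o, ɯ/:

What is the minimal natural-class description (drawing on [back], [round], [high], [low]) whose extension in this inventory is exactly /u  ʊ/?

[+high, +back, +round]

/u, ʊ/ are all [+high], [+back], [+round], and no other segment in the inventory matches all three values. Dropping any one of them over-generates: [+back, +round] alone would also admit /ɔ, o/; [+high, +round] alone would also admit /ʏ/; [+high, +back] alone would also admit /ɯ/. No other combination of two listed features picks out exactly this set either, so fewer than three features will not do.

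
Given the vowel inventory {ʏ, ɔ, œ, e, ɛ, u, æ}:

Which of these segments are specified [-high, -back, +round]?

Checking each segment against [-high], [-back], [+round]: /œ/ (mid front rounded lax vowel) satisfies every feature; every other segment in the inventory fails at least one.

œ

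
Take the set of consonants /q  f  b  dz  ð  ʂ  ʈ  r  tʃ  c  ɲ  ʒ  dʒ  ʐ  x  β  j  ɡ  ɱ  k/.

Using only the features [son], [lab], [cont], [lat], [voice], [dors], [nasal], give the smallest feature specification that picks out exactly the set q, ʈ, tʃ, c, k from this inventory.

Every target segment is [−voice], [−continuant]; each remaining inventory member fails at least one of these. Each conjunct is needed — [−continuant] alone would also admit /b, dz, ɲ, dʒ, …/; [−voice] alone would also admit /f, ʂ, x/ — and no other single listed feature has exactly this extension, so two is the minimum.

[−voice, −cont]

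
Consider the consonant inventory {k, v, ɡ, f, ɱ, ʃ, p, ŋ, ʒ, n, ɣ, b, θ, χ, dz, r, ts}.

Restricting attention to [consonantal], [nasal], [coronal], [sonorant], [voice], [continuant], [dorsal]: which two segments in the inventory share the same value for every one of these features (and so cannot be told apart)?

Both /ʃ/ and /θ/ are [+consonantal], [−nasal], [+coronal], [−sonorant], [−voice], [+continuant], [−dorsal]. Since the list omits [strident] and [anterior] — which do distinguish the voiceless postalveolar fricative from the voiceless dental fricative — this pair collapses; all other pairs remain distinct.

ʃ, θ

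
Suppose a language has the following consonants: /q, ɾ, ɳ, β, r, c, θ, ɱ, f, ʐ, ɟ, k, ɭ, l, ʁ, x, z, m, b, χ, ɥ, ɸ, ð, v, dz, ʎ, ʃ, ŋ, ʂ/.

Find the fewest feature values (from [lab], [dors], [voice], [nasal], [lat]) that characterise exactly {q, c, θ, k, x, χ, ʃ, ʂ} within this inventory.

[−voice, −lab]

Every target segment is [−voice], [−labial]; each remaining inventory member fails at least one of these. Each conjunct is needed — [−labial] alone would also admit /ɾ, ɳ, r, ʐ, …/; [−voice] alone would also admit /f, ɸ/ — and no other single listed feature has exactly this extension, so two is the minimum.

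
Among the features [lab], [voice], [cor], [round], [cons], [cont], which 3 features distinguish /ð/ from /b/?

The two segments share [+voice], [-round], [+consonantal]. The only features from the list on which they differ: /ð/ is [+continuant] while /b/ is [-continuant]; /ð/ is [-labial] while /b/ is [+labial]; /ð/ is [+coronal] while /b/ is [-coronal].

[continuant], [labial], [coronal]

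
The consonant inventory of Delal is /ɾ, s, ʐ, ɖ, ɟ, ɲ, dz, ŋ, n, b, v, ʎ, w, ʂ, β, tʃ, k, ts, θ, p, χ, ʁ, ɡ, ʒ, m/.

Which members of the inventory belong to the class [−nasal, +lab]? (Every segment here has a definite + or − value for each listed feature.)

Among the inventory, the [−nasal] segments are /ɾ, s, ʐ, ɖ, ɟ, dz, b, v, ʎ, w, ʂ, β, tʃ, k, ts, θ, p, χ, ʁ, ɡ, ʒ/.
Within that set, [+labial] leaves /b, v, w, β, p/.

b, v, w, β, p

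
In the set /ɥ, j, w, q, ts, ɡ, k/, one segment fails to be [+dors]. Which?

Every segment except /ts/ is [+dorsal]. /ts/ (voiceless alveolar affricate) is [-dorsal], so it is the exception.

ts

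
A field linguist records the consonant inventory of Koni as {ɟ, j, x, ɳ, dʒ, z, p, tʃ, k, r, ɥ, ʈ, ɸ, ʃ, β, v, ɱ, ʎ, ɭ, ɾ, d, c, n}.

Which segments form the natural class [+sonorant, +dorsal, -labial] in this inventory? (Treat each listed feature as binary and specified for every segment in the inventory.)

j, ʎ

Checking each segment against [+sonorant], [+dorsal], [-labial]: /j/ (palatal glide), /ʎ/ (palatal lateral approximant) satisfy every feature; every other segment in the inventory fails at least one.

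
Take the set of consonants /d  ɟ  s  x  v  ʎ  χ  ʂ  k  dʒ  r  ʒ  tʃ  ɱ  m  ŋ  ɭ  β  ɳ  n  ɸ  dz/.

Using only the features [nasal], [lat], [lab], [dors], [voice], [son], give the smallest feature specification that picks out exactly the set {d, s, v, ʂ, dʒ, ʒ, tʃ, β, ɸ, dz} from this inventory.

/d, s, v, ʂ, dʒ, ʒ, tʃ, β, ɸ, dz/ are all [−sonorant], [−dorsal], and no other segment in the inventory matches both values. Dropping any one of them over-generates: [−dorsal] alone would also admit /r, ɱ, m, ɭ, …/; [−sonorant] alone would also admit /ɟ, x, χ, k/. No other single listed feature picks out exactly this set either, so fewer than two features will not do.

[−son, −dors]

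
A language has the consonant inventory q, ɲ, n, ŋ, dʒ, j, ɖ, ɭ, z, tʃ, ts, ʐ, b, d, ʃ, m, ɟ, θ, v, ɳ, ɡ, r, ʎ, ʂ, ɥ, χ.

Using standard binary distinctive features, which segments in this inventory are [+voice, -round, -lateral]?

Checking each segment against [+voice], [-round], [-lateral]: /ɲ/ (palatal nasal), /n/ (alveolar nasal), /ŋ/ (velar nasal), /dʒ/ (voiced postalveolar affricate), /j/ (palatal glide), /ɖ/ (voiced retroflex stop), among others, satisfy every feature; every other segment in the inventory fails at least one.

ɲ, n, ŋ, dʒ, j, ɖ, z, ʐ, b, d, m, ɟ, v, ɳ, ɡ, r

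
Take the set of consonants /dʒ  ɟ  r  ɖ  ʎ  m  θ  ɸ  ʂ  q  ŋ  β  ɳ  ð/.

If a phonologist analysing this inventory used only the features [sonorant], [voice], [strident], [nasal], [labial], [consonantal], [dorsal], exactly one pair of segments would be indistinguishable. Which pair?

ð, ɖ

/ð/ (voiced dental fricative) and /ɖ/ (voiced retroflex stop) are both [−sonorant], [+voice], [−strident], [−nasal], [−labial], [+consonantal], [−dorsal], so none of the listed features separates them. (They do differ in [continuant], [anterior] and [distributed], which are not among the given features.) Every other pair in the inventory differs on at least one listed feature.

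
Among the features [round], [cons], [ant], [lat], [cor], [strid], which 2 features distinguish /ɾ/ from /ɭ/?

[lateral], [anterior]

/ɾ/ (alveolar tap) and /ɭ/ (retroflex lateral approximant) agree on [−round], [+consonantal], [+coronal], [−strident]. They differ on [lateral] (/ɾ/ [−], /ɭ/ [+]), [anterior] (/ɾ/ [+], /ɭ/ [−]).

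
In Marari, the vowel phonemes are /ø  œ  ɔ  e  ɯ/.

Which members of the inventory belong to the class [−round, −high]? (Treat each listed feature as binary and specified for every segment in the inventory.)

e

First, the [−round] segments are /e, ɯ/.
Within that set, [−high] leaves /e/.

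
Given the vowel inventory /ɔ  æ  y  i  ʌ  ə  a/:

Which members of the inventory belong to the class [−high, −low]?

Eliminate segments failing any feature: /æ, a/ are [+low]; /y, i/ are [+high]. The remaining /ɔ, ʌ, ə/ satisfy [−high], [−low].

ɔ, ʌ, ə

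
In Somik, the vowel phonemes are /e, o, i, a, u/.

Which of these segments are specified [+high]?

i, u

The [+high] segments here are /i, u/; the remaining /e, o, a/ are [−high].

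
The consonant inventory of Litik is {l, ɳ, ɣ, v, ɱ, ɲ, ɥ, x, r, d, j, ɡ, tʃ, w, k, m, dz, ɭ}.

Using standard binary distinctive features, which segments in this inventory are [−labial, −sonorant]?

ɣ, x, d, ɡ, tʃ, k, dz

Checking each segment against [−labial], [−sonorant]: /ɣ/ (voiced velar fricative), /x/ (voiceless velar fricative), /d/ (voiced alveolar stop), /ɡ/ (voiced velar stop), /tʃ/ (voiceless postalveolar affricate), /k/ (voiceless velar stop), among others, satisfy every feature; every other segment in the inventory fails at least one.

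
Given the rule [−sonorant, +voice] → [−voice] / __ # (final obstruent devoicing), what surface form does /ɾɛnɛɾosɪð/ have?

The only segment in the rule's environment that also matches [−sonorant, +voice] is /ð/. Applying [−voice] turns the voiced dental fricative into /θ/ (voiceless dental fricative), giving [ɾɛnɛɾosɪθ].

[ɾɛnɛɾosɪθ]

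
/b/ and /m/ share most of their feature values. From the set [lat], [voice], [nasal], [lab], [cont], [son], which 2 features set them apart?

/b/ (voiced bilabial stop) and /m/ (bilabial nasal) agree on [−lateral], [+voice], [+labial], [−continuant]. They differ on [sonorant] (/b/ [−], /m/ [+]), [nasal] (/b/ [−], /m/ [+]).

[sonorant], [nasal]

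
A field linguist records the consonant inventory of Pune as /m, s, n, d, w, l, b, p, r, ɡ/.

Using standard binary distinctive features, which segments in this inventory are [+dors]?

w, ɡ

The feature [dorsal] marks segments articulated with the tongue body. In this inventory /w, ɡ/ have that property, so they are [+dorsal]; /m, s, n, d, l, b, p, r/ are [-dorsal].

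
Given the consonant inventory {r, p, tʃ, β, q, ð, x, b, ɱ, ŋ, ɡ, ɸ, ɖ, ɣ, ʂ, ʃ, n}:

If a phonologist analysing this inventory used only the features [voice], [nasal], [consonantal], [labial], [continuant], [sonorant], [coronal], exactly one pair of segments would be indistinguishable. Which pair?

/ʂ/ (voiceless retroflex fricative) and /ʃ/ (voiceless postalveolar fricative) are both [-voice], [-nasal], [+consonantal], [-labial], [+continuant], [-sonorant], [+coronal], so none of the listed features separates them. (They do differ in [distributed], which is not among the given features.) Every other pair in the inventory differs on at least one listed feature.

ʂ, ʃ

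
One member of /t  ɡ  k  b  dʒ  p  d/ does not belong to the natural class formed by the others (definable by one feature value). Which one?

[delayed release] (equivalently [strident]) groups all but one: /ɡ, t, b, p, k, d/ share [−delayed release] while /dʒ/ (voiced postalveolar affricate) alone is [+delayed release]. Removing any other segment would not leave a single-feature class that excludes it.

dʒ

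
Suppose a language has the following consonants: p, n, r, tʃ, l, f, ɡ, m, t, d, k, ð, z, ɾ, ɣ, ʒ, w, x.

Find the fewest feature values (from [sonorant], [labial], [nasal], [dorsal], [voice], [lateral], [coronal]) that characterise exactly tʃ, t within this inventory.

[-voice, +coronal]

Every target segment is [-voice], [+coronal]; each remaining inventory member fails at least one of these. Each conjunct is needed — [+coronal] alone would also admit /n, r, l, d, …/; [-voice] alone would also admit /p, f, k, x/ — and no other single listed feature has exactly this extension, so two is the minimum.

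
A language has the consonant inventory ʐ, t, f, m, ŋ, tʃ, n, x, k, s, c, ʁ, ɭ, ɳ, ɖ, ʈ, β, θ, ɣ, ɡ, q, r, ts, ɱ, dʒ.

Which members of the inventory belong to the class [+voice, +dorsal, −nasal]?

Eliminate segments failing any feature: /ʐ, m, n, ɭ, ɳ, ɖ, β, r, ɱ, dʒ/ are [−dorsal]; /t, f, tʃ, x, k, s, c, ʈ, θ, q, ts/ are [−voice]; /ŋ/ is [+nasal]. The remaining /ʁ, ɣ, ɡ/ satisfy [+voice], [+dorsal], [−nasal].

ʁ, ɣ, ɡ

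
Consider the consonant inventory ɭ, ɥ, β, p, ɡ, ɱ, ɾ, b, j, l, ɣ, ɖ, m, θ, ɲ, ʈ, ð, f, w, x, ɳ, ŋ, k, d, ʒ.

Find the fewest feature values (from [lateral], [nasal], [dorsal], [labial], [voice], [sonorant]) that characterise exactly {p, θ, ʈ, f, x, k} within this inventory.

/p, θ, ʈ, f, x, k/ are exactly the [-voice] segments in the inventory, so a single feature suffices.

[-voice]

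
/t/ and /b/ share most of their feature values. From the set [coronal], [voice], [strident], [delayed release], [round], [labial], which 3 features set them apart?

The two segments share [−strident], [−delayed release], [−round]. The only features from the list on which they differ: /t/ is [−voice] while /b/ is [+voice]; /t/ is [−labial] while /b/ is [+labial]; /t/ is [+coronal] while /b/ is [−coronal].

[voice], [labial], [coronal]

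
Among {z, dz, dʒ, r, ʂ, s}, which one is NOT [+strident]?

r

/ʂ, dz, dʒ, s, z/ are all [+strident]; /r/ (alveolar trill) is [-strident].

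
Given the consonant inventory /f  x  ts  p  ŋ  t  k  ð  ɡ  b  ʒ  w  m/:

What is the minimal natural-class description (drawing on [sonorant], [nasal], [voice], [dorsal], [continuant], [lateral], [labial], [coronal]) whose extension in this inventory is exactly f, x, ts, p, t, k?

Every target segment is [−voice] and no other inventory member is, so one feature is enough.

[−voice]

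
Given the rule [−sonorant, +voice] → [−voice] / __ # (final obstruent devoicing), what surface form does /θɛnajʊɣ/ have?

The only segment in the rule's environment that also matches [−sonorant, +voice] is /ɣ/. Applying [−voice] turns the voiced velar fricative into /x/ (voiceless velar fricative), giving [θɛnajʊx].

[θɛnajʊx]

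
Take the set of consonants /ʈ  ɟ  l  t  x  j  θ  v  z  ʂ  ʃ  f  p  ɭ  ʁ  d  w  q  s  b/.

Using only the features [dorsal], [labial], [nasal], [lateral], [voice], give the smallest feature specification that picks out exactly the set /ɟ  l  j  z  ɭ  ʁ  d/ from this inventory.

[+voice, −labial]

/ɟ, l, j, z, ɭ, ʁ, d/ are all [+voice], [−labial], and no other segment in the inventory matches both values. Dropping any one of them over-generates: [−labial] alone would also admit /ʈ, t, x, θ, …/; [+voice] alone would also admit /v, w, b/. No other single listed feature picks out exactly this set either, so fewer than two features will not do.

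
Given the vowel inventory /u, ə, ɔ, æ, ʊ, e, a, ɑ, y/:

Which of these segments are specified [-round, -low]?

Checking each segment against [-round], [-low]: /ə/ (mid central vowel (schwa)), /e/ (mid front unrounded tense vowel) satisfy every feature; every other segment in the inventory fails at least one.

ə, e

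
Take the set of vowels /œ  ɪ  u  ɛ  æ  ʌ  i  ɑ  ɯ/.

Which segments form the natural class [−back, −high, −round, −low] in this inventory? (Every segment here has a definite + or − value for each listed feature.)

Checking each segment against [−back], [−high], [−round], [−low]: /ɛ/ (mid front unrounded lax vowel) satisfies every feature; every other segment in the inventory fails at least one.

ɛ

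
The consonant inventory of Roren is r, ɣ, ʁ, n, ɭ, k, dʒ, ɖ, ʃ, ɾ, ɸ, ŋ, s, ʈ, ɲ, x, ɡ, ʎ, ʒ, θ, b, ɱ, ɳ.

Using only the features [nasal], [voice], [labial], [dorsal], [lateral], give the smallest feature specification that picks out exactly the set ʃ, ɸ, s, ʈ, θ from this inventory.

/ʃ, ɸ, s, ʈ, θ/ are all [−voice], [−dorsal], and no other segment in the inventory matches both values. Dropping any one of them over-generates: [−dorsal] alone would also admit /r, n, ɭ, dʒ, …/; [−voice] alone would also admit /k, x/. No other single listed feature picks out exactly this set either, so fewer than two features will not do.

[−voice, −dorsal]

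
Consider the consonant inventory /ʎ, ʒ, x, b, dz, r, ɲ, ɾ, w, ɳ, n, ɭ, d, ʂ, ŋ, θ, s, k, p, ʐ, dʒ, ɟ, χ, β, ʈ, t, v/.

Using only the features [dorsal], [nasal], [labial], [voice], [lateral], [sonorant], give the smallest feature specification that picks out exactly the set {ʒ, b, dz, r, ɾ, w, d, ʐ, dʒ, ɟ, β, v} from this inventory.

/ʒ, b, dz, r, ɾ, w, d, ʐ, dʒ, ɟ, β, v/ are all [+voice], [−nasal], [−lateral], and no other segment in the inventory matches all three values. Dropping any one of them over-generates: [−nasal, −lateral] alone would also admit /x, ʂ, θ, s, …/; [+voice, −lateral] alone would also admit /ɲ, ɳ, n, ŋ/; [+voice, −nasal] alone would also admit /ʎ, ɭ/. No other combination of two listed features picks out exactly this set either, so fewer than three features will not do.

[+voice, −nasal, −lateral]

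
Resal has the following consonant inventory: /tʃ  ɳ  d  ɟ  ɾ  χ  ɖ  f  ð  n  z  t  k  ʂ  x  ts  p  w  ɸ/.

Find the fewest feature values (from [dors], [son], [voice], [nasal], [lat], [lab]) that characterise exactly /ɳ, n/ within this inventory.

[+nasal]

/ɳ, n/ are exactly the [+nasal] segments in the inventory, so a single feature suffices.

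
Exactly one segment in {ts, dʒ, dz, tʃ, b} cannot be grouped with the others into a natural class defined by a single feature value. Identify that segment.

The remaining segments after removing /b/ share [+delayed release]; /b/ (voiced bilabial stop) is [−delayed release]. For every other candidate removal, the leftover set fails to share any single feature value that the removed segment lacks.

b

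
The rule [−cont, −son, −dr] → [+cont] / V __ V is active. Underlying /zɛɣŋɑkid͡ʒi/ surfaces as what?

[zɛɣŋɑxid͡ʒi]

/k/ satisfies [−cont, −son, −dr] and sits in V __ V. The [+continuant] counterpart of the voiceless velar stop is /x/. Other segments in /zɛɣŋɑkid͡ʒi/ either fail the structural description or are not in the environment, so the surface form is [zɛɣŋɑxid͡ʒi].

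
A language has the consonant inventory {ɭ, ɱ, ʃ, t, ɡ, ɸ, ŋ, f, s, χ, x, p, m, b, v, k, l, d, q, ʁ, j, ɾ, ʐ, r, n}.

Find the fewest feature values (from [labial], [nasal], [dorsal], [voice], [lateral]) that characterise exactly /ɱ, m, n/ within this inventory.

[+nasal, -dorsal]

Every target segment is [+nasal], [-dorsal]; each remaining inventory member fails at least one of these. Each conjunct is needed — [-dorsal] alone would also admit /ɭ, ʃ, t, ɸ, …/; [+nasal] alone would also admit /ŋ/ — and no other single listed feature has exactly this extension, so two is the minimum.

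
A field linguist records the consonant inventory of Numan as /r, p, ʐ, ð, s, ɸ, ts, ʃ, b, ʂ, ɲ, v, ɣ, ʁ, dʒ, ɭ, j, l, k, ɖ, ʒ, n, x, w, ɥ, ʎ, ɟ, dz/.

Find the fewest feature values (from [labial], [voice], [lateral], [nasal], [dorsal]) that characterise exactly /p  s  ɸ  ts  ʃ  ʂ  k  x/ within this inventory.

[−voice]

The target set is precisely the extension of [−voice] in this inventory.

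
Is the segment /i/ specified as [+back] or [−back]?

/i/ is the high front unrounded tense vowel. The feature [back] marks segments produced with the tongue body retracted; /i/ lacks this property, so it is [−back].

[−back]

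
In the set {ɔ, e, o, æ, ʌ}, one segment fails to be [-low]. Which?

/ʌ, o, e, ɔ/ are all [-low]; /æ/ (low front unrounded vowel) is [+low].

æ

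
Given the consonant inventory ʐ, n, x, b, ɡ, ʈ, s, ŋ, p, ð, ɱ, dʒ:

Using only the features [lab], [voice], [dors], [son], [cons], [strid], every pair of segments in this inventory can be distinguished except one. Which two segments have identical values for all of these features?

dʒ, ʐ

On the given features, /dʒ/ and /ʐ/ have an identical profile: [−labial], [+voice], [−dorsal], [−sonorant], [+consonantal], [+strident]. No other two segments in the inventory coincide on all 6 features. (They do differ in [continuant] and [distributed], which are not among the given features.)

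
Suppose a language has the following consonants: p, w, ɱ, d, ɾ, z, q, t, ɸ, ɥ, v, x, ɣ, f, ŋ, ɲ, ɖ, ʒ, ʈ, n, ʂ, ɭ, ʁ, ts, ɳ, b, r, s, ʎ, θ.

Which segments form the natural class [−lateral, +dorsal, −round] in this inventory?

q, x, ɣ, ŋ, ɲ, ʁ

Eliminate segments failing any feature: /p, ɱ, d, ɾ, z, t, ɸ, v, f, ɖ, ʒ, ʈ, n, ʂ, ts, ɳ, b, r, s, θ/ are [−dorsal]; /w, ɥ/ are [+round]; /ɭ, ʎ/ are [+lateral]. The remaining /q, x, ɣ, ŋ, ɲ, ʁ/ satisfy [−lateral], [+dorsal], [−round].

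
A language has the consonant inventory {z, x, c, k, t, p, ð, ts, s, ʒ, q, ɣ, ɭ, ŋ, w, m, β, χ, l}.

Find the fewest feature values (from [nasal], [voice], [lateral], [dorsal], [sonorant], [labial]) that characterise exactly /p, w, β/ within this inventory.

[-nasal, +labial]

The class [-nasal], [+labial] has exactly /p, w, β/ as its extension in this inventory. No smaller conjunction from the listed features achieves this: [+labial] alone would also admit /m/; [-nasal] alone would also admit /z, x, c, k, …/; and checking the remaining single features turns up none with this extension.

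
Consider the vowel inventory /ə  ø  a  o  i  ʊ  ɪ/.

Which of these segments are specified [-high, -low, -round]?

Eliminate segments failing any feature: /ø, o/ are [+round]; /a/ is [+low]; /i, ʊ, ɪ/ are [+high]. The remaining /ə/ satisfy [-high], [-low], [-round].

ə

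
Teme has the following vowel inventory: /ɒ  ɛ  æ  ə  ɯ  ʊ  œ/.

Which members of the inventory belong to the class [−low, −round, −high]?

ɛ, ə

Checking each segment against [−low], [−round], [−high]: /ɛ/ (mid front unrounded lax vowel), /ə/ (mid central vowel (schwa)) satisfy every feature; every other segment in the inventory fails at least one.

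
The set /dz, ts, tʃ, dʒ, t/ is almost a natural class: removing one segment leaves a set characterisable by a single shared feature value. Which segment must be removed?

t

/dz, dʒ, tʃ, ts/ are all [+delayed release], but /t/ (voiceless alveolar stop) is [-delayed release]. No other single segment can be removed to leave a set sharing one feature value that the removed segment lacks, so /t/ is the odd one out.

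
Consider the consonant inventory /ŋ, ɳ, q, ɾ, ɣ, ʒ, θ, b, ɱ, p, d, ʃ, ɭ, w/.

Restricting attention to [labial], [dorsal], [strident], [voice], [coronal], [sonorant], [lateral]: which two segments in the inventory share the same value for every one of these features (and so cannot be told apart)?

ɾ, ɳ

Both /ɾ/ and /ɳ/ are [−labial], [−dorsal], [−strident], [+voice], [+coronal], [+sonorant], [−lateral]. Since the list omits [nasal] and [anterior] — which do distinguish the alveolar tap from the retroflex nasal — this pair collapses; all other pairs remain distinct.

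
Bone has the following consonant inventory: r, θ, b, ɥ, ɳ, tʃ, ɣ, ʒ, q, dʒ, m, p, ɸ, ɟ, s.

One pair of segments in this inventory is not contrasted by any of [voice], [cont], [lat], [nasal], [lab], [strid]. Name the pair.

On the given features, /r/ and /ɣ/ have an identical profile: [+voice], [+continuant], [-lateral], [-nasal], [-labial], [-strident]. No other two segments in the inventory coincide on all 6 features. (They do differ in [sonorant], [coronal] and [dorsal], which are not among the given features.)

r, ɣ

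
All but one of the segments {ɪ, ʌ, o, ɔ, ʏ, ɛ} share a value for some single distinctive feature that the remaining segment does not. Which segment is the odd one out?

o

[tense] groups all but one: /ɛ, ʏ, ʌ, ɔ, ɪ/ share [−tense] while /o/ (mid back rounded tense vowel) alone is [+tense]. Removing any other segment would not leave a single-feature class that excludes it.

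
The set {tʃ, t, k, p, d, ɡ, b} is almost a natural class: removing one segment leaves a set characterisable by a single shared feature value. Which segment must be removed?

tʃ

[delayed release] (equivalently [strident]) groups all but one: /k, ɡ, b, d, t, p/ share [−delayed release] while /tʃ/ (voiceless postalveolar affricate) alone is [+delayed release]. Removing any other segment would not leave a single-feature class that excludes it.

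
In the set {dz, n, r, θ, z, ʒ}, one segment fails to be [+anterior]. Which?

Every segment except /ʒ/ is [+anterior]. /ʒ/ (voiced postalveolar fricative) is [−anterior], so it is the exception.

ʒ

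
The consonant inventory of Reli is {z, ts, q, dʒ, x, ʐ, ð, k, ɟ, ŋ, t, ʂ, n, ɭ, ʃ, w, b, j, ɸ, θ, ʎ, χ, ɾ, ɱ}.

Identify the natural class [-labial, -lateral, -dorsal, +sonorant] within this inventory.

First, the [-labial] segments are /z, ts, q, dʒ, x, ʐ, ð, k, ɟ, ŋ, t, ʂ, n, ɭ, ʃ, j, θ, ʎ, χ, ɾ/.
Within that set, [-lateral] gives /z, ts, q, dʒ, x, ʐ, ð, k, ɟ, ŋ, t, ʂ, n, ʃ, j, θ, χ, ɾ/.
Of those, [-dorsal] gives /z, ts, dʒ, ʐ, ð, t, ʂ, n, ʃ, θ, ɾ/.
Then [+sonorant] leaves /n, ɾ/.

n, ɾ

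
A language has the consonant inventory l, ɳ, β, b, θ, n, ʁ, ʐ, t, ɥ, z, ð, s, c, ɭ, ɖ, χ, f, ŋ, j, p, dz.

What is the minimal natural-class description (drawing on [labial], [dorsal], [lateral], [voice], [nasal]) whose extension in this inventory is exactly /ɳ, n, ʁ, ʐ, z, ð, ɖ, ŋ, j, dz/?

The class [+voice], [−lateral], [−labial] has exactly /ɳ, n, ʁ, ʐ, z, ð, ɖ, ŋ, j, dz/ as its extension in this inventory. No smaller conjunction from the listed features achieves this: [−lateral, −labial] alone would also admit /θ, t, s, c, …/; [+voice, −labial] alone would also admit /l, ɭ/; [+voice, −lateral] alone would also admit /β, b, ɥ/; and checking the remaining two-feature bundles turns up none with this extension.

[+voice, −lateral, −labial]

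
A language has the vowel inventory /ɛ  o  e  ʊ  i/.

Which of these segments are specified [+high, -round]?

i

First, the [+high] segments are /ʊ, i/.
Then [-round] leaves /i/.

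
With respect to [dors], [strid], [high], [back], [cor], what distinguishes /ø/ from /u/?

The two segments share [+dorsal], [-strident], [-coronal]. The only features from the list on which they differ: /ø/ is [-high] while /u/ is [+high]; /ø/ is [-back] while /u/ is [+back].

[high], [back]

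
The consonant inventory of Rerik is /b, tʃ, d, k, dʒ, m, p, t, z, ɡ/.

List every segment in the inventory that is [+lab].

The feature [labial] marks segments articulated with one or both lips. In this inventory /b, m, p/ have that property, so they are [+labial]; /tʃ, d, k, dʒ, t, z, ɡ/ are [−labial].

b, m, p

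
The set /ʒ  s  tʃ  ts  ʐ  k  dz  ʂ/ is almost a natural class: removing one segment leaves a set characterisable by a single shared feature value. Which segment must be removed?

k

The remaining segments after removing /k/ share [+strident]; /k/ (voiceless velar stop) is [−strident]. For every other candidate removal, the leftover set fails to share any single feature value that the removed segment lacks.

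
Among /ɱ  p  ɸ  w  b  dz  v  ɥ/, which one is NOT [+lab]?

dz

/dz/ is the voiced alveolar affricate, which is [-labial]; the rest — /ɸ, ɥ, ɱ, p, w, v, b/ — are [+labial].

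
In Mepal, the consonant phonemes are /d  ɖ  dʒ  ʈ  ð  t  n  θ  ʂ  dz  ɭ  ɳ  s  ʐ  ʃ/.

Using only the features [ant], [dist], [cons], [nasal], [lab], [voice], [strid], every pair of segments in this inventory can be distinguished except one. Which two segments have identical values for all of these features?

ɖ, ɭ

On the given features, /ɖ/ and /ɭ/ have an identical profile: [−anterior], [−distributed], [+consonantal], [−nasal], [−labial], [+voice], [−strident]. No other two segments in the inventory coincide on all 7 features. (They do differ in [sonorant] and [lateral], which are not among the given features.)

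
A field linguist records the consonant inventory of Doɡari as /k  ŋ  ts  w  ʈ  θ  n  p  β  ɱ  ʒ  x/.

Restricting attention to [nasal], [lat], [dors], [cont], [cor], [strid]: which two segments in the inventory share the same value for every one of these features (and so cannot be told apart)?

/x/ (voiceless velar fricative) and /w/ (labial-velar glide) are both [−nasal], [−lateral], [+dorsal], [+continuant], [−coronal], [−strident], so none of the listed features separates them. (They do differ in [sonorant], [voice], [labial] and [round], which are not among the given features.) Every other pair in the inventory differs on at least one listed feature.

x, w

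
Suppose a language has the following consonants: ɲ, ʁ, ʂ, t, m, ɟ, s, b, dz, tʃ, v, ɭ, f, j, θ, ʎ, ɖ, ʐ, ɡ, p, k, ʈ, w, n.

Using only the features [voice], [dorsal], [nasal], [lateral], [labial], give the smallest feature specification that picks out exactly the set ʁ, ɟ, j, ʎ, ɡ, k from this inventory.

[−nasal, −labial, +dorsal]

The class [−nasal], [−labial], [+dorsal] has exactly /ʁ, ɟ, j, ʎ, ɡ, k/ as its extension in this inventory. No smaller conjunction from the listed features achieves this: [−labial, +dorsal] alone would also admit /ɲ/; [−nasal, +dorsal] alone would also admit /w/; [−nasal, −labial] alone would also admit /ʂ, t, s, dz, …/; and checking the remaining two-feature bundles turns up none with this extension.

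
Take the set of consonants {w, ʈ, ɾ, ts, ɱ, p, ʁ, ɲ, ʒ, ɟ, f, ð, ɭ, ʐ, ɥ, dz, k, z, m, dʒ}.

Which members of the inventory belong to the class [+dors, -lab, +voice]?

Checking each segment against [+dorsal], [-labial], [+voice]: /ʁ/ (voiced uvular fricative), /ɲ/ (palatal nasal), /ɟ/ (voiced palatal stop) satisfy every feature; every other segment in the inventory fails at least one.

ʁ, ɲ, ɟ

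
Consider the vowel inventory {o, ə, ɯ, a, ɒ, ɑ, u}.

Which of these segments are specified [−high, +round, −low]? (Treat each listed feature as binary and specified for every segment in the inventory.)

First, the [−high] segments are /o, ə, a, ɒ, ɑ/.
Of those, [+round] gives /o, ɒ/.
Of those, [−low] leaves /o/.

o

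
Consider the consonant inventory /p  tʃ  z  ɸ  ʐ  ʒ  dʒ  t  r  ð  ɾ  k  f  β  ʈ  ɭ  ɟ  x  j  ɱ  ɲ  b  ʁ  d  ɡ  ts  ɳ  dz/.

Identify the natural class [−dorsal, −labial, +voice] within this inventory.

Checking each segment against [−dorsal], [−labial], [+voice]: /z/ (voiced alveolar fricative), /ʐ/ (voiced retroflex fricative), /ʒ/ (voiced postalveolar fricative), /dʒ/ (voiced postalveolar affricate), /r/ (alveolar trill), /ð/ (voiced dental fricative), among others, satisfy every feature; every other segment in the inventory fails at least one.

z, ʐ, ʒ, dʒ, r, ð, ɾ, ɭ, d, ɳ, dz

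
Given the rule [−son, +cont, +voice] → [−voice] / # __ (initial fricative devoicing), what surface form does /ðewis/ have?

The only segment in the rule's environment that also matches [−son, +cont, +voice] is /ð/. Applying [−voice] turns the voiced dental fricative into /θ/ (voiceless dental fricative), giving [θewis].

[θewis]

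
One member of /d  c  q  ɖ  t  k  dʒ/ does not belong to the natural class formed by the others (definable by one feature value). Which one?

dʒ

[delayed release] (equivalently [strident]) groups all but one: /d, k, c, q, ɖ, t/ share [-delayed release] while /dʒ/ (voiced postalveolar affricate) alone is [+delayed release]. Removing any other segment would not leave a single-feature class that excludes it.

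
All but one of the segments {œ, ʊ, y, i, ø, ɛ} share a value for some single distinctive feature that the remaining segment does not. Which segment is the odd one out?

ʊ

/ø, œ, y, ɛ, i/ are all [-back], but /ʊ/ (high back rounded lax vowel) is [+back]. No other single segment can be removed to leave a set sharing one feature value that the removed segment lacks, so /ʊ/ is the odd one out.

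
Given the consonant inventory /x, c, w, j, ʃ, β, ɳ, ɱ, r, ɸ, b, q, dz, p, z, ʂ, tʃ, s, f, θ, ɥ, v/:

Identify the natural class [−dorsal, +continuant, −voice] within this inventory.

ʃ, ɸ, ʂ, s, f, θ

Eliminate segments failing any feature: /x, c, w, j, q, ɥ/ are [+dorsal]; /β, r, z, v/ are [+voice]; /ɳ, ɱ, b, dz, p, tʃ/ are [−continuant]. The remaining /ʃ, ɸ, ʂ, s, f, θ/ satisfy [−dorsal], [+continuant], [−voice].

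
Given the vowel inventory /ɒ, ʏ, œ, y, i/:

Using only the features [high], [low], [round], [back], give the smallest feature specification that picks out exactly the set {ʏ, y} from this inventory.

/ʏ, y/ are all [+high], [+round], and no other segment in the inventory matches both values. Dropping any one of them over-generates: [+round] alone would also admit /ɒ, œ/; [+high] alone would also admit /i/. No other single listed feature picks out exactly this set either, so fewer than two features will not do.

[+high, +round]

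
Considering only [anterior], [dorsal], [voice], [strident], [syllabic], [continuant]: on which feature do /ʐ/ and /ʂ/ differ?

[voice]

The two segments share [−anterior], [−dorsal], [+strident], [−syllabic], [+continuant]. The only feature from the list on which they differ: /ʐ/ is [+voice] while /ʂ/ is [−voice].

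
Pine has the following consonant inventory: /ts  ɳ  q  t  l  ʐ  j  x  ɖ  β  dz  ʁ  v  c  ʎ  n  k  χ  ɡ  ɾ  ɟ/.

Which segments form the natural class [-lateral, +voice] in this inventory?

ɳ, ʐ, j, ɖ, β, dz, ʁ, v, n, ɡ, ɾ, ɟ

Eliminate segments failing any feature: /ts, q, t, x, c, k, χ/ are [-voice]; /l, ʎ/ are [+lateral]. The remaining /ɳ, ʐ, j, ɖ, β, dz, ʁ, v, n, ɡ, ɾ, ɟ/ satisfy [-lateral], [+voice].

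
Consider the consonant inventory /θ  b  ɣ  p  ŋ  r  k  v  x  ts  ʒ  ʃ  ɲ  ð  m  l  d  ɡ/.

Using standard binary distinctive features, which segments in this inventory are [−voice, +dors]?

k, x

First, the [−voice] segments are /θ, p, k, x, ts, ʃ/.
Of those, [+dorsal] leaves /k, x/.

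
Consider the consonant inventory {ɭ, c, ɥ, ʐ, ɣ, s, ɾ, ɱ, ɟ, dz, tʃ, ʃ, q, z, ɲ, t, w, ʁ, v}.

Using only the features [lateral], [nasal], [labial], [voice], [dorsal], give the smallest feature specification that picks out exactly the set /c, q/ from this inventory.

[−voice, +dorsal]

Every target segment is [−voice], [+dorsal]; each remaining inventory member fails at least one of these. Each conjunct is needed — [+dorsal] alone would also admit /ɥ, ɣ, ɟ, ɲ, …/; [−voice] alone would also admit /s, tʃ, ʃ, t/ — and no other single listed feature has exactly this extension, so two is the minimum.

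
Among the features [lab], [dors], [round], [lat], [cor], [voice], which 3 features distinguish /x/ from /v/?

/x/ (voiceless velar fricative) and /v/ (voiced labiodental fricative) agree on [-round], [-lateral], [-coronal]. They differ on [voice] (/x/ [-], /v/ [+]), [labial] (/x/ [-], /v/ [+]), [dorsal] (/x/ [+], /v/ [-]).

[voice], [labial], [dorsal]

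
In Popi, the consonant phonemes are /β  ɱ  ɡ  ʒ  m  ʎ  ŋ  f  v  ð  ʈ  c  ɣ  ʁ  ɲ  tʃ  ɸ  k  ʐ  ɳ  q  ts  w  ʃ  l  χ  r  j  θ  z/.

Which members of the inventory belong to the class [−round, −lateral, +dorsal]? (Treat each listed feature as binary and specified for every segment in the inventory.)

Among the inventory, the [−round] segments are /β, ɱ, ɡ, ʒ, m, ʎ, ŋ, f, v, ð, ʈ, c, ɣ, ʁ, ɲ, tʃ, ɸ, k, ʐ, ɳ, q, ts, ʃ, l, χ, r, j, θ, z/.
Among these, [−lateral] gives /β, ɱ, ɡ, ʒ, m, ŋ, f, v, ð, ʈ, c, ɣ, ʁ, ɲ, tʃ, ɸ, k, ʐ, ɳ, q, ts, ʃ, χ, r, j, θ, z/.
Then [+dorsal] leaves /ɡ, ŋ, c, ɣ, ʁ, ɲ, k, q, χ, j/.

ɡ, ŋ, c, ɣ, ʁ, ɲ, k, q, χ, j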